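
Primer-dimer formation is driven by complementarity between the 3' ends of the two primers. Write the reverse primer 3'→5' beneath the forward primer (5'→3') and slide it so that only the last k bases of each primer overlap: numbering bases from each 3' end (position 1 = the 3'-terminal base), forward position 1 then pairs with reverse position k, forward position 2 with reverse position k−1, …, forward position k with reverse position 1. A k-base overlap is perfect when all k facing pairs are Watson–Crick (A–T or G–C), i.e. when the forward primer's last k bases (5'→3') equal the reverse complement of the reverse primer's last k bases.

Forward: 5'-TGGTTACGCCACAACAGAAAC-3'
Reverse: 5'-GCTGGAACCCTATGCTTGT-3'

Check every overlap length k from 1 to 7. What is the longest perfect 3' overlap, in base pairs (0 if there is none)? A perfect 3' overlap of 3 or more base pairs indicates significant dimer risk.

Last 7 bases (5'→3') — forward …CAGAAAC, reverse …TGCTTGT.
Reverse complement of the reverse primer's last 7 bases: ACAAGCA; its first k bases are the reverse complement of the reverse primer's last k bases, so a perfect k-base overlap needs the forward primer's last k bases to equal them.
Comparing (forward last k vs required): k=1: C vs A ✗; k=2: AC vs AC ✓; k=3: AAC vs ACA ✗; k=4: AAAC vs ACAA ✗; k=5: GAAAC vs ACAAG ✗; k=6: AGAAAC vs ACAAGC ✗; k=7: CAGAAAC vs ACAAGCA ✗.
Only k = 2 is perfect, so the longest perfect 3' overlap is 2.

Longest perfect overlap: 2 complementary base pairs; below the dimer-risk threshold (threshold 3).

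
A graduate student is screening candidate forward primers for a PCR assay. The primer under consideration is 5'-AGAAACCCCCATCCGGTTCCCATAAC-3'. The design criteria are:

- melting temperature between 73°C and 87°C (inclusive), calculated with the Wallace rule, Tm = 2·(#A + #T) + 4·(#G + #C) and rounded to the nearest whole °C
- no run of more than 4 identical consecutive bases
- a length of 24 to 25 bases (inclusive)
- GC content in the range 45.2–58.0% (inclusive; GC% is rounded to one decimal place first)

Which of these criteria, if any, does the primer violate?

Base counts: A=8, T=4, G=3, C=11 (length 26).
Tm: Tm = 2·12 + 4·14 = 80°C ✓
homopolymer run: longest run = 5, exceeds 4 ✗
length: length 26, outside 24–25 ✗
GC content: GC 14/26 = 53.8% ✓

Fails: homopolymer run, length.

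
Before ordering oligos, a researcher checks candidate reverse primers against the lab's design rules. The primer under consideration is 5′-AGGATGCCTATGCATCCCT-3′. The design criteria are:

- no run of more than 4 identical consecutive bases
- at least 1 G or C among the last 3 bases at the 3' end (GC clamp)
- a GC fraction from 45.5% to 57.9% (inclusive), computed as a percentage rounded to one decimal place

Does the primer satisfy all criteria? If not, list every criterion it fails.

Meets all criteria.

Base counts: A=4, T=5, G=4, C=6 (length 19).
homopolymer run: longest run = 3 ✓
GC clamp: 3' end CCT has 2 G/C ✓
GC content: GC 10/19 = 52.6% ✓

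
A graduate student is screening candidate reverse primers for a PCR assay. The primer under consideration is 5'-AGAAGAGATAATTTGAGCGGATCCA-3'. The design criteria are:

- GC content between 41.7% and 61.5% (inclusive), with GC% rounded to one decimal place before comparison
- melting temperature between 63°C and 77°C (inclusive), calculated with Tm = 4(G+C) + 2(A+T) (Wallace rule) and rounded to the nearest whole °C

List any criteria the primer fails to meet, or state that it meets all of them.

Fails: GC content.

Base counts: A=10, T=5, G=7, C=3 (length 25).
GC content: GC 10/25 = 40.0%, outside 41.7–61.5% ✗
Tm: Tm = 2·15 + 4·10 = 70°C ✓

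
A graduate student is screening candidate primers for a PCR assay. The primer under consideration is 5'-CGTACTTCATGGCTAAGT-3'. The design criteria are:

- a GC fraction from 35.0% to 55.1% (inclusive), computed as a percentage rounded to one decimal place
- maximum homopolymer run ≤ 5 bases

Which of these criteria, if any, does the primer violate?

Meets all criteria.

Base counts: A=4, T=6, G=4, C=4 (length 18).
GC content: GC 8/18 = 44.4% ✓
homopolymer run: longest run = 2 ✓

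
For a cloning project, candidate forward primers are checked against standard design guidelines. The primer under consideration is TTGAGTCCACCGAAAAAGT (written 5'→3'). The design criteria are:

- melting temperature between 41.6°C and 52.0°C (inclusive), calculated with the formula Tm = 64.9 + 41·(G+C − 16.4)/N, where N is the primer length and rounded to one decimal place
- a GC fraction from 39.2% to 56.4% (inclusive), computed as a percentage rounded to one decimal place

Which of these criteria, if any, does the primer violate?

Base counts: A=7, T=4, G=4, C=4 (length 19).
Tm: Tm = 64.9 + 41·(8 − 16.4)/19 = 46.8°C ✓
GC content: GC 8/19 = 42.1% ✓

Meets all criteria.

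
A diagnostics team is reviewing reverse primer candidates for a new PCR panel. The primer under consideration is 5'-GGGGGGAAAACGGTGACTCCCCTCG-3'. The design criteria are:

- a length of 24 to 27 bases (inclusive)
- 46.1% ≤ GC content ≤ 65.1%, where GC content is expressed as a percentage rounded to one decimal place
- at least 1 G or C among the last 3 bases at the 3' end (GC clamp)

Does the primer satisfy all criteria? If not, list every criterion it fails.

Fails: GC content.

Base counts: A=5, T=3, G=10, C=7 (length 25).
length: length 25 ✓
GC content: GC 17/25 = 68.0%, outside 46.1–65.1% ✗
GC clamp: 3' end TCG has 2 G/C ✓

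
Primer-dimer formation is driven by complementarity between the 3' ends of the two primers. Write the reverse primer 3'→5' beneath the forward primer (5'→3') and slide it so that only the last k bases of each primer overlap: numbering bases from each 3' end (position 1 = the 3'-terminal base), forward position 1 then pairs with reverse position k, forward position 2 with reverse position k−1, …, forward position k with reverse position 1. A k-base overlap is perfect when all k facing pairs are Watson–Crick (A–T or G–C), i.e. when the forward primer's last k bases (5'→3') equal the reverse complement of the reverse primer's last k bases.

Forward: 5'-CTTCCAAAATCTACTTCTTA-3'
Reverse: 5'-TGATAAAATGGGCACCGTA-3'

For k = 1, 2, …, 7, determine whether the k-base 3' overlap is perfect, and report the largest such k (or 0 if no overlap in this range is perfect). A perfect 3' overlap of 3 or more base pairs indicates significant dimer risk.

Last 7 bases (5'→3') — forward …CTTCTTA, reverse …CACCGTA.
Reverse complement of the reverse primer's last 7 bases: TACGGTG; its first k bases are the reverse complement of the reverse primer's last k bases, so a perfect k-base overlap needs the forward primer's last k bases to equal them.
Comparing (forward last k vs required): k=1: A vs T ✗; k=2: TA vs TA ✓; k=3: TTA vs TAC ✗; k=4: CTTA vs TACG ✗; k=5: TCTTA vs TACGG ✗; k=6: TTCTTA vs TACGGT ✗; k=7: CTTCTTA vs TACGGTG ✗.
Only k = 2 is perfect, so the longest perfect 3' overlap is 2.

Longest perfect overlap: 2 complementary base pairs; below the dimer-risk threshold (threshold 3).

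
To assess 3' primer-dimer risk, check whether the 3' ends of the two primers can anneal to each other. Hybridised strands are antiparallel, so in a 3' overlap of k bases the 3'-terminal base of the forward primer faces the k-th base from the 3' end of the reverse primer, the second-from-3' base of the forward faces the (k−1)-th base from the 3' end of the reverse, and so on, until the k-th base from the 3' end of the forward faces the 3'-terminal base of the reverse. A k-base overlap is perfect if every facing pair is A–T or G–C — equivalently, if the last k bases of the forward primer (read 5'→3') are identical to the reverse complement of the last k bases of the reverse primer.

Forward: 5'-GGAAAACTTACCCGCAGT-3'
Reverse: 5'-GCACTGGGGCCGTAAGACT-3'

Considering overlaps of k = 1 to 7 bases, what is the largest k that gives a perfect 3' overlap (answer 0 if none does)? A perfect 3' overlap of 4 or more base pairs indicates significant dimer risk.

Longest perfect overlap: 3 complementary base pairs; below the dimer-risk threshold (threshold 4).

Last 7 bases (5'→3') — forward …CCGCAGT, reverse …TAAGACT.
Reverse complement of the reverse primer's last 7 bases: AGTCTTA; its first k bases are the reverse complement of the reverse primer's last k bases, so a perfect k-base overlap needs the forward primer's last k bases to equal them.
Comparing (forward last k vs required): k=1: T vs A ✗; k=2: GT vs AG ✗; k=3: AGT vs AGT ✓; k=4: CAGT vs AGTC ✗; k=5: GCAGT vs AGTCT ✗; k=6: CGCAGT vs AGTCTT ✗; k=7: CCGCAGT vs AGTCTTA ✗.
Only k = 3 is perfect, so the longest perfect 3' overlap is 3.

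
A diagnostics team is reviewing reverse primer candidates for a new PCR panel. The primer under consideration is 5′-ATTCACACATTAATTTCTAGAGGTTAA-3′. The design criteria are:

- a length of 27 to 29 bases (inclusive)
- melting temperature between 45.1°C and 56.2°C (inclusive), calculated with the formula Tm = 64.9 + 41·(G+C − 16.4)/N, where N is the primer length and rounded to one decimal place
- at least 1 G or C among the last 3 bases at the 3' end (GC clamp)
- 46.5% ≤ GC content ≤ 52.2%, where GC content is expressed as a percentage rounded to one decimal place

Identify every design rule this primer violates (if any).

Base counts: A=10, T=10, G=3, C=4 (length 27).
length: length 27 ✓
Tm: Tm = 64.9 + 41·(7 − 16.4)/27 = 50.6°C ✓
GC clamp: 3' end TAA has 0 G/C, need ≥1 ✗
GC content: GC 7/27 = 25.9%, outside 46.5–52.2% ✗

Fails: GC clamp, GC content.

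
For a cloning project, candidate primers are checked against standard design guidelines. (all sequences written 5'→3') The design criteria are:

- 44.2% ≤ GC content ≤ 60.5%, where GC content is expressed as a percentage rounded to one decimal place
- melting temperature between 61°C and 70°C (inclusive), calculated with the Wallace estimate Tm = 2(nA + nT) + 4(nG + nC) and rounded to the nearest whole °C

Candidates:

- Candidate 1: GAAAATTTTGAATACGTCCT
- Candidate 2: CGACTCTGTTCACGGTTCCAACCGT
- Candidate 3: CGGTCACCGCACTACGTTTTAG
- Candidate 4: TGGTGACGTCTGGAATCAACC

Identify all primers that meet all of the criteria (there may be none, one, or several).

Candidate 1 (20 nt, A=7 T=7 G=3 C=3): GC 6/20 = 30.0%, outside 44.2–60.5% ✗; Tm = 2·14 + 4·6 = 52°C, outside 61–70°C ✗ — fails.
Candidate 2 (25 nt, A=4 T=7 G=5 C=9): GC 14/25 = 56.0% ✓; Tm = 2·11 + 4·14 = 78°C, outside 61–70°C ✗ — fails.
Candidate 3 (22 nt, A=4 T=6 G=5 C=7): GC 12/22 = 54.5% ✓; Tm = 2·10 + 4·12 = 68°C ✓ — passes.
Candidate 4 (21 nt, A=5 T=5 G=6 C=5): GC 11/21 = 52.4% ✓; Tm = 2·10 + 4·11 = 64°C ✓ — passes.

Candidate 3 and Candidate 4.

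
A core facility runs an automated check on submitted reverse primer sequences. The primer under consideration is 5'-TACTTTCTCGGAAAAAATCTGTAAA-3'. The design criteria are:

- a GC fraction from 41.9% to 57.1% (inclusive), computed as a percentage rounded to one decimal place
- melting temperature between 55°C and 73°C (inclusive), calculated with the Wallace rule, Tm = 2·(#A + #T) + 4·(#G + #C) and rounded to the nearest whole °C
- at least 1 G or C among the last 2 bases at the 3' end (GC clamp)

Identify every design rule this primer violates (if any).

Fails: GC content, GC clamp.

Base counts: A=10, T=8, G=3, C=4 (length 25).
GC content: GC 7/25 = 28.0%, outside 41.9–57.1% ✗
Tm: Tm = 2·18 + 4·7 = 64°C ✓
GC clamp: 3' end AA has 0 G/C, need ≥1 ✗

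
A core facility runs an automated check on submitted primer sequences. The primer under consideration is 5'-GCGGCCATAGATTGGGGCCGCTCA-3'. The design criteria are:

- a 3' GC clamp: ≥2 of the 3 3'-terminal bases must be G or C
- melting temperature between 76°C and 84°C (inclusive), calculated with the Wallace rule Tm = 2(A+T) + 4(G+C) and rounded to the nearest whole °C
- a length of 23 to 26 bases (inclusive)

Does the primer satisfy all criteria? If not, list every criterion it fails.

Fails: GC clamp.

Base counts: A=4, T=4, G=9, C=7 (length 24).
GC clamp: 3' end TCA has 1 G/C, need ≥2 ✗
Tm: Tm = 2·8 + 4·16 = 80°C ✓
length: length 24 ✓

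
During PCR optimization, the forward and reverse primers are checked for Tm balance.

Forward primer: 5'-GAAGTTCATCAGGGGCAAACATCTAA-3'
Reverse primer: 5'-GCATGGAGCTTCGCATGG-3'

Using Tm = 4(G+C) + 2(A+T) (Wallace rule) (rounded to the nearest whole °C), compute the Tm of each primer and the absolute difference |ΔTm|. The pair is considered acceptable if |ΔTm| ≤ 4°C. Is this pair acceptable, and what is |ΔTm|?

Forward: A=10 T=5 G=6 C=5 → Tm = 2·15 + 4·11 = 74°C.
Reverse: A=3 T=4 G=7 C=4 → Tm = 2·7 + 4·11 = 58°C.
|ΔTm| = |74 − 58| = 16°C, > 4°C.

|ΔTm| = 16°C; the pair is not acceptable.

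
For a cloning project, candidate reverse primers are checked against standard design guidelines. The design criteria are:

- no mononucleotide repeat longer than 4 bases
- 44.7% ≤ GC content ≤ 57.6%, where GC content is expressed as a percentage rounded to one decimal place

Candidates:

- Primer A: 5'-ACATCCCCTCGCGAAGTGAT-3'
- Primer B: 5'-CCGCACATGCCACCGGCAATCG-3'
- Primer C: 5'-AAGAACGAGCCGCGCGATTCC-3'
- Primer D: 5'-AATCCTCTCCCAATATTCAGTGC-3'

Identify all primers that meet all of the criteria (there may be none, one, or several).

Primer A (20 nt, A=5 T=4 G=4 C=7): longest run = 4 ✓; GC 11/20 = 55.0% ✓ — passes.
Primer B (22 nt, A=5 T=2 G=5 C=10): longest run = 2 ✓; GC 15/22 = 68.2%, outside 44.7–57.6% ✗ — fails.
Primer C (21 nt, A=6 T=2 G=6 C=7): longest run = 2 ✓; GC 13/21 = 61.9%, outside 44.7–57.6% ✗ — fails.
Primer D (23 nt, A=6 T=7 G=2 C=8): longest run = 3 ✓; GC 10/23 = 43.5%, outside 44.7–57.6% ✗ — fails.

Primer A only.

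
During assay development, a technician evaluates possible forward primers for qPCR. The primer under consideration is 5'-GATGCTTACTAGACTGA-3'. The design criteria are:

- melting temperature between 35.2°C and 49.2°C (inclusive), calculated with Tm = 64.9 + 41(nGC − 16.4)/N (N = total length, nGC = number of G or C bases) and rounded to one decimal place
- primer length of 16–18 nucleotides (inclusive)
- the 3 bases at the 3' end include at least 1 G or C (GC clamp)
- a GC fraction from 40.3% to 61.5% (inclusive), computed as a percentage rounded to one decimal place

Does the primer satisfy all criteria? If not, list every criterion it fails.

Base counts: A=5, T=5, G=4, C=3 (length 17).
Tm: Tm = 64.9 + 41·(7 − 16.4)/17 = 42.2°C ✓
length: length 17 ✓
GC clamp: 3' end TGA has 1 G/C ✓
GC content: GC 7/17 = 41.2% ✓

Meets all criteria.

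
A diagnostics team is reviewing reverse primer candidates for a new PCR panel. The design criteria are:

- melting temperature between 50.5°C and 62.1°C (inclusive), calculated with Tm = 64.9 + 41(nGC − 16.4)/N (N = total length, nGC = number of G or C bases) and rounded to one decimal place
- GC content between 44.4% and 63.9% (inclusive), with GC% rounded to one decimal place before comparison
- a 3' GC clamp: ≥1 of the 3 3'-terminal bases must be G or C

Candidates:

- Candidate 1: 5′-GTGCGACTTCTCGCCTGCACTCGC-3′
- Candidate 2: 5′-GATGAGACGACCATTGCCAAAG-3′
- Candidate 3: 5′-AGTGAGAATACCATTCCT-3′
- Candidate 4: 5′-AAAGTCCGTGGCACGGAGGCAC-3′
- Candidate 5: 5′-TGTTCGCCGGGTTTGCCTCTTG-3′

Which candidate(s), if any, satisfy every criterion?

Candidate 2, Candidate 4 and Candidate 5.

Candidate 1 (24 nt, A=2 T=6 G=6 C=10): Tm = 64.9 + 41·(16 − 16.4)/24 = 64.2°C, outside 50.5–62.1°C ✗; GC 16/24 = 66.7%, outside 44.4–63.9% ✗; 3' end CGC has 3 G/C ✓ — fails.
Candidate 2 (22 nt, A=8 T=3 G=6 C=5): Tm = 64.9 + 41·(11 − 16.4)/22 = 54.8°C ✓; GC 11/22 = 50.0% ✓; 3' end AAG has 1 G/C ✓ — passes.
Candidate 3 (18 nt, A=6 T=5 G=3 C=4): Tm = 64.9 + 41·(7 − 16.4)/18 = 43.5°C, outside 50.5–62.1°C ✗; GC 7/18 = 38.9%, outside 44.4–63.9% ✗; 3' end CCT has 2 G/C ✓ — fails.
Candidate 4 (22 nt, A=6 T=2 G=8 C=6): Tm = 64.9 + 41·(14 − 16.4)/22 = 60.4°C ✓; GC 14/22 = 63.6% ✓; 3' end CAC has 2 G/C ✓ — passes.
Candidate 5 (22 nt, A=0 T=9 G=7 C=6): Tm = 64.9 + 41·(13 − 16.4)/22 = 58.6°C ✓; GC 13/22 = 59.1% ✓; 3' end TTG has 1 G/C ✓ — passes.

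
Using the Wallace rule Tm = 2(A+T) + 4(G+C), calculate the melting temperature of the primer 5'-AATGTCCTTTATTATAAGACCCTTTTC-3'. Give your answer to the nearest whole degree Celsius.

70°C

Base counts: A=7, T=12, G=2, C=6 (length 27).
Tm = 2·(7+12) + 4·(2+6) = 2·19 + 4·8 = 38 + 32 = 70°C.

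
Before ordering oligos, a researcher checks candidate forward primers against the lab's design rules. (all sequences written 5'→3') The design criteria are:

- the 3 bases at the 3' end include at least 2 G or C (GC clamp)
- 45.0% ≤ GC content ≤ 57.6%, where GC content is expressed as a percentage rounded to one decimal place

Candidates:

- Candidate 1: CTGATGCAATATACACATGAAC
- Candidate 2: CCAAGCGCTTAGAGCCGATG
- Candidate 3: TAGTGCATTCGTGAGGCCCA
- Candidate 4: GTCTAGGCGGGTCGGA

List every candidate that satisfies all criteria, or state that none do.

Candidate 1 (22 nt, A=9 T=5 G=3 C=5): 3' end AAC has 1 G/C, need ≥2 ✗; GC 8/22 = 36.4%, outside 45.0–57.6% ✗ — fails.
Candidate 2 (20 nt, A=5 T=3 G=6 C=6): 3' end ATG has 1 G/C, need ≥2 ✗; GC 12/20 = 60.0%, outside 45.0–57.6% ✗ — fails.
Candidate 3 (20 nt, A=4 T=5 G=6 C=5): 3' end CCA has 2 G/C ✓; GC 11/20 = 55.0% ✓ — passes.
Candidate 4 (16 nt, A=2 T=3 G=8 C=3): 3' end GGA has 2 G/C ✓; GC 11/16 = 68.8%, outside 45.0–57.6% ✗ — fails.

Candidate 3 only.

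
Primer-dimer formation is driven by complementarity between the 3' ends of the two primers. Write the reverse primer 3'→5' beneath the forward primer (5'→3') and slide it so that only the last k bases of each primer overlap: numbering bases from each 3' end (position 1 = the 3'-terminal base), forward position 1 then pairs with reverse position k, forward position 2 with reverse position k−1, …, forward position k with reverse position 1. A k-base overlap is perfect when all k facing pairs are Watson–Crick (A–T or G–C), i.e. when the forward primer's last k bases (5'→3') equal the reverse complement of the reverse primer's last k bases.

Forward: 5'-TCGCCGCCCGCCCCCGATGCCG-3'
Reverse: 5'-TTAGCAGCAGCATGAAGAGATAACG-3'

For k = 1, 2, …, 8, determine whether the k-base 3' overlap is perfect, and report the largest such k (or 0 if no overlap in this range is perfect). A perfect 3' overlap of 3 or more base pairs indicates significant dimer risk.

Last 8 bases (5'→3') — forward …CGATGCCG, reverse …AGATAACG.
Reverse complement of the reverse primer's last 8 bases: CGTTATCT; its first k bases are the reverse complement of the reverse primer's last k bases, so a perfect k-base overlap needs the forward primer's last k bases to equal them.
Comparing (forward last k vs required): k=1: G vs C ✗; k=2: CG vs CG ✓; k=3: CCG vs CGT ✗; k=4: GCCG vs CGTT ✗; k=5: TGCCG vs CGTTA ✗; k=6: ATGCCG vs CGTTAT ✗; k=7: GATGCCG vs CGTTATC ✗; k=8: CGATGCCG vs CGTTATCT ✗.
Only k = 2 is perfect, so the longest perfect 3' overlap is 2.

Longest perfect overlap: 2 complementary base pairs; below the dimer-risk threshold (threshold 3).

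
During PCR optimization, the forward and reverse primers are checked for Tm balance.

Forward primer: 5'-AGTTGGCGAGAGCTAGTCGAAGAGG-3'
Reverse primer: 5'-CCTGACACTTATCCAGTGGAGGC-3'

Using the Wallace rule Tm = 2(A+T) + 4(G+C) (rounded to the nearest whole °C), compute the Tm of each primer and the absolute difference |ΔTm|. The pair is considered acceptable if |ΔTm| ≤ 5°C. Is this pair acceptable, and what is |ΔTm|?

Forward: A=7 T=4 G=11 C=3 → Tm = 2·11 + 4·14 = 78°C.
Reverse: A=5 T=5 G=6 C=7 → Tm = 2·10 + 4·13 = 72°C.
|ΔTm| = |78 − 72| = 6°C, > 5°C.

|ΔTm| = 6°C; the pair is not acceptable.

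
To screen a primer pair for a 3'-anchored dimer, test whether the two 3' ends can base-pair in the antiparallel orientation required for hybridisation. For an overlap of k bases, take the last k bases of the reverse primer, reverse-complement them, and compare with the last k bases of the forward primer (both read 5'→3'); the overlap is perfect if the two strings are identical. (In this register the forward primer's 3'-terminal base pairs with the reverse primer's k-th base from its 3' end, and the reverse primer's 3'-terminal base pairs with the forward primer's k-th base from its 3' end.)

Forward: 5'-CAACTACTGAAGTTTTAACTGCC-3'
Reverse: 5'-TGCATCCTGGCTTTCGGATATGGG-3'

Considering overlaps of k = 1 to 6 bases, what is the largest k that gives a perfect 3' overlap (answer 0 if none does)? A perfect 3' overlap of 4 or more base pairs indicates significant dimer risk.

Longest perfect overlap: 2 complementary base pairs; below the dimer-risk threshold (threshold 4).

Last 6 bases (5'→3') — forward …ACTGCC, reverse …TATGGG.
Reverse complement of the reverse primer's last 6 bases: CCCATA; its first k bases are the reverse complement of the reverse primer's last k bases, so a perfect k-base overlap needs the forward primer's last k bases to equal them.
Comparing (forward last k vs required): k=1: C vs C ✓; k=2: CC vs CC ✓; k=3: GCC vs CCC ✗; k=4: TGCC vs CCCA ✗; k=5: CTGCC vs CCCAT ✗; k=6: ACTGCC vs CCCATA ✗.
Perfect overlaps at k = 1, 2; the largest is 2.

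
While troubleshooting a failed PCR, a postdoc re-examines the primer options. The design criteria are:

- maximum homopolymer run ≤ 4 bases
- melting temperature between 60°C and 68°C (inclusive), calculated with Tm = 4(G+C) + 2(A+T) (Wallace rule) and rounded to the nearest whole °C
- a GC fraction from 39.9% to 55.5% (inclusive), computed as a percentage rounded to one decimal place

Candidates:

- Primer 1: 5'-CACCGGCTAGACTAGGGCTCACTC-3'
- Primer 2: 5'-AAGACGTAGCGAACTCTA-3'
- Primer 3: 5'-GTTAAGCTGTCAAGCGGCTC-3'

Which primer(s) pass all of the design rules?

Primer 3 only.

Primer 1 (24 nt, A=5 T=4 G=6 C=9): longest run = 3 ✓; Tm = 2·9 + 4·15 = 78°C, outside 60–68°C ✗; GC 15/24 = 62.5%, outside 39.9–55.5% ✗ — fails.
Primer 2 (18 nt, A=7 T=3 G=4 C=4): longest run = 2 ✓; Tm = 2·10 + 4·8 = 52°C, outside 60–68°C ✗; GC 8/18 = 44.4% ✓ — fails.
Primer 3 (20 nt, A=4 T=5 G=6 C=5): longest run = 2 ✓; Tm = 2·9 + 4·11 = 62°C ✓; GC 11/20 = 55.0% ✓ — passes.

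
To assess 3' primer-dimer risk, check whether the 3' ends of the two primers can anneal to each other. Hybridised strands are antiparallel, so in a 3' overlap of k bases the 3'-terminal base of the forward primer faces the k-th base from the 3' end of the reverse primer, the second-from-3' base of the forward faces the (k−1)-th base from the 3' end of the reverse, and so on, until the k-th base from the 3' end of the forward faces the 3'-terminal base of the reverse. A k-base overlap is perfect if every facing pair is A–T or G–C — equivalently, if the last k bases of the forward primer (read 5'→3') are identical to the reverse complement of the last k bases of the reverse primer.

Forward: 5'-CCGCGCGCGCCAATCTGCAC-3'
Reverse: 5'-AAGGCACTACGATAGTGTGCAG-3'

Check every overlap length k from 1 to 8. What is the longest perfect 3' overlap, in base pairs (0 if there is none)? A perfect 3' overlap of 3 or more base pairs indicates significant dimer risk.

Last 8 bases (5'→3') — forward …ATCTGCAC, reverse …GTGTGCAG.
Reverse complement of the reverse primer's last 8 bases: CTGCACAC; its first k bases are the reverse complement of the reverse primer's last k bases, so a perfect k-base overlap needs the forward primer's last k bases to equal them.
Comparing (forward last k vs required): k=1: C vs C ✓; k=2: AC vs CT ✗; k=3: CAC vs CTG ✗; k=4: GCAC vs CTGC ✗; k=5: TGCAC vs CTGCA ✗; k=6: CTGCAC vs CTGCAC ✓; k=7: TCTGCAC vs CTGCACA ✗; k=8: ATCTGCAC vs CTGCACAC ✗.
Perfect overlaps at k = 1, 6; the largest is 6.

Longest perfect overlap: 6 complementary base pairs; significant dimer risk (threshold 3).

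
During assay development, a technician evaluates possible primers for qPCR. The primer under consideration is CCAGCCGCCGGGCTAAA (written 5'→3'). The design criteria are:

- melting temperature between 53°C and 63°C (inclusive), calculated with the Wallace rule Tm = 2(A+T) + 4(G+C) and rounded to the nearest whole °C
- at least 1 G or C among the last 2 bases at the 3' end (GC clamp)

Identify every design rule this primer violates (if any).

Fails: GC clamp.

Base counts: A=4, T=1, G=5, C=7 (length 17).
Tm: Tm = 2·5 + 4·12 = 58°C ✓
GC clamp: 3' end AA has 0 G/C, need ≥1 ✗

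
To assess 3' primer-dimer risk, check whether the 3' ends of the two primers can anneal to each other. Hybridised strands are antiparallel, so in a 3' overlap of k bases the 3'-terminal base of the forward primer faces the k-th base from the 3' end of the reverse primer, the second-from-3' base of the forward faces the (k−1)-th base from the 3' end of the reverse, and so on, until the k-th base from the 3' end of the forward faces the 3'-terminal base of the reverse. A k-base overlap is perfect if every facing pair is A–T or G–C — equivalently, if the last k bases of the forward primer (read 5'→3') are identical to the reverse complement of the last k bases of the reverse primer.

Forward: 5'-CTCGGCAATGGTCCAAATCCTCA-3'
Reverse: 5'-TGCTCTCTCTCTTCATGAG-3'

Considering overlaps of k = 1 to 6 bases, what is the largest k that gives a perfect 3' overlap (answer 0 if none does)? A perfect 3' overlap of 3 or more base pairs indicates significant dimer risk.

Longest perfect overlap: 4 complementary base pairs; significant dimer risk (threshold 3).

Last 6 bases (5'→3') — forward …TCCTCA, reverse …CATGAG.
Reverse complement of the reverse primer's last 6 bases: CTCATG; its first k bases are the reverse complement of the reverse primer's last k bases, so a perfect k-base overlap needs the forward primer's last k bases to equal them.
Comparing (forward last k vs required): k=1: A vs C ✗; k=2: CA vs CT ✗; k=3: TCA vs CTC ✗; k=4: CTCA vs CTCA ✓; k=5: CCTCA vs CTCAT ✗; k=6: TCCTCA vs CTCATG ✗.
Only k = 4 is perfect, so the longest perfect 3' overlap is 4.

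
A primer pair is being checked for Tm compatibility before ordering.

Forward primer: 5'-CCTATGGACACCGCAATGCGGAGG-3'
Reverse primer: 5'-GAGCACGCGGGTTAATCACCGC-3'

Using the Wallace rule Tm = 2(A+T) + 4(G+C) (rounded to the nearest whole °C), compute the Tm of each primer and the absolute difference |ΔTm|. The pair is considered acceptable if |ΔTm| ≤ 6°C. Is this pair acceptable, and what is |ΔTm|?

|ΔTm| = 6°C; the pair is acceptable.

Forward: A=6 T=3 G=8 C=7 → Tm = 2·9 + 4·15 = 78°C.
Reverse: A=5 T=3 G=7 C=7 → Tm = 2·8 + 4·14 = 72°C.
|ΔTm| = |78 − 72| = 6°C, ≤ 6°C.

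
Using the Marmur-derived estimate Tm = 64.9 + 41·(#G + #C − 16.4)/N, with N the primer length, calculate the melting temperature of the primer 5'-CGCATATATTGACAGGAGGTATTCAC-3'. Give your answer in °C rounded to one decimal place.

56.4°C

Base counts: A=8, T=7, G=6, C=5; G+C = 11, N = 26.
Tm = 64.9 + 41·(11 − 16.4)/26 = 64.9 + -221.40/26 = 56.4°C.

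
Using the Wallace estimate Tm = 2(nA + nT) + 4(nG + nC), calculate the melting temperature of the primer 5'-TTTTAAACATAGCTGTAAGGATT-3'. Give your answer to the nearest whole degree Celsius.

Base counts: A=8, T=9, G=4, C=2 (length 23).
Tm = 2·(8+9) + 4·(4+2) = 2·17 + 4·6 = 34 + 24 = 58°C.

58°C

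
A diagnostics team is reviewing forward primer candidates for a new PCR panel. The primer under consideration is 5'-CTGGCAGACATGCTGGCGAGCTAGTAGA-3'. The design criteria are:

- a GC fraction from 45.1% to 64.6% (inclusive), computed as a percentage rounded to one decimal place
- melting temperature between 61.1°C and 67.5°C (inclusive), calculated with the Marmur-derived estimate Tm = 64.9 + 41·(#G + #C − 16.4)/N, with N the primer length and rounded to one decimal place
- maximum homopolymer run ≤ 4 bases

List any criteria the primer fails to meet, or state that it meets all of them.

Meets all criteria.

Base counts: A=7, T=5, G=10, C=6 (length 28).
GC content: GC 16/28 = 57.1% ✓
Tm: Tm = 64.9 + 41·(16 − 16.4)/28 = 64.3°C ✓
homopolymer run: longest run = 2 ✓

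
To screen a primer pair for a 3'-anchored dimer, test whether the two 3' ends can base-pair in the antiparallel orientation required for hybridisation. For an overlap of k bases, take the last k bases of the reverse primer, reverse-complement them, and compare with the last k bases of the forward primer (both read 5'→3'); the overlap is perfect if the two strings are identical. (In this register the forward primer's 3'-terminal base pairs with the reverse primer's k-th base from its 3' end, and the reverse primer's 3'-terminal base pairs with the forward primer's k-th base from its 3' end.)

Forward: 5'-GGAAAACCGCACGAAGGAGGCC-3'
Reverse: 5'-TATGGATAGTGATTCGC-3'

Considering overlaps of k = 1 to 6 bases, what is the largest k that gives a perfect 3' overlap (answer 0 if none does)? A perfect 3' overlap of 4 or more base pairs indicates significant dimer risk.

Longest perfect overlap: 0 complementary base pairs; below the dimer-risk threshold (threshold 4).

Last 6 bases (5'→3') — forward …GAGGCC, reverse …ATTCGC.
Reverse complement of the reverse primer's last 6 bases: GCGAAT; its first k bases are the reverse complement of the reverse primer's last k bases, so a perfect k-base overlap needs the forward primer's last k bases to equal them.
Comparing (forward last k vs required): k=1: C vs G ✗; k=2: CC vs GC ✗; k=3: GCC vs GCG ✗; k=4: GGCC vs GCGA ✗; k=5: AGGCC vs GCGAA ✗; k=6: GAGGCC vs GCGAAT ✗.
No overlap length from 1 to 6 is perfect, so the longest perfect 3' overlap is 0.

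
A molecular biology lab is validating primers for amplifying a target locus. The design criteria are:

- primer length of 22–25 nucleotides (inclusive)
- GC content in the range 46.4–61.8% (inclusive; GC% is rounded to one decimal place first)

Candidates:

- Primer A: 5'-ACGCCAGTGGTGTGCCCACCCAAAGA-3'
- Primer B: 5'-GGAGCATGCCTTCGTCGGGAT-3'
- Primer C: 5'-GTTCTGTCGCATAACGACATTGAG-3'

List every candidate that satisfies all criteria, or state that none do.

Primer A (26 nt, A=7 T=3 G=7 C=9): length 26, outside 22–25 ✗; GC 16/26 = 61.5% ✓ — fails.
Primer B (21 nt, A=3 T=5 G=8 C=5): length 21, outside 22–25 ✗; GC 13/21 = 61.9%, outside 46.4–61.8% ✗ — fails.
Primer C (24 nt, A=6 T=7 G=6 C=5): length 24 ✓; GC 11/24 = 45.8%, outside 46.4–61.8% ✗ — fails.

None of the candidates satisfy all criteria.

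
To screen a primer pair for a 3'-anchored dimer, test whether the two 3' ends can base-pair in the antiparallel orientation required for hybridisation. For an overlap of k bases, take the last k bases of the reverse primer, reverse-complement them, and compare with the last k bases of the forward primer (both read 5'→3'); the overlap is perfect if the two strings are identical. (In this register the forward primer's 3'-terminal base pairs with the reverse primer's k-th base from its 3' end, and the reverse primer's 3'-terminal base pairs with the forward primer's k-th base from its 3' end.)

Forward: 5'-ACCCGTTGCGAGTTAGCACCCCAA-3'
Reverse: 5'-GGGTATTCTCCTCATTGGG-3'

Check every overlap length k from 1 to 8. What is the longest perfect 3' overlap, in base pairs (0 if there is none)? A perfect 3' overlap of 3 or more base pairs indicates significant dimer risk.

Last 8 bases (5'→3') — forward …CACCCCAA, reverse …TCATTGGG.
Reverse complement of the reverse primer's last 8 bases: CCCAATGA; its first k bases are the reverse complement of the reverse primer's last k bases, so a perfect k-base overlap needs the forward primer's last k bases to equal them.
Comparing (forward last k vs required): k=1: A vs C ✗; k=2: AA vs CC ✗; k=3: CAA vs CCC ✗; k=4: CCAA vs CCCA ✗; k=5: CCCAA vs CCCAA ✓; k=6: CCCCAA vs CCCAAT ✗; k=7: ACCCCAA vs CCCAATG ✗; k=8: CACCCCAA vs CCCAATGA ✗.
Only k = 5 is perfect, so the longest perfect 3' overlap is 5.

Longest perfect overlap: 5 complementary base pairs; significant dimer risk (threshold 3).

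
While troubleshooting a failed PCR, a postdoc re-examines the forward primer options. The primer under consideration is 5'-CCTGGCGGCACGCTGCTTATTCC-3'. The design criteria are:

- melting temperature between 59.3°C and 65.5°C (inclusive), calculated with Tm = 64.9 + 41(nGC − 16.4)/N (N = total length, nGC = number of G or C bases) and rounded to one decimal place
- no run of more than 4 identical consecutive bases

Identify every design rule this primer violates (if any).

Base counts: A=2, T=6, G=6, C=9 (length 23).
Tm: Tm = 64.9 + 41·(15 − 16.4)/23 = 62.4°C ✓
homopolymer run: longest run = 2 ✓

Meets all criteria.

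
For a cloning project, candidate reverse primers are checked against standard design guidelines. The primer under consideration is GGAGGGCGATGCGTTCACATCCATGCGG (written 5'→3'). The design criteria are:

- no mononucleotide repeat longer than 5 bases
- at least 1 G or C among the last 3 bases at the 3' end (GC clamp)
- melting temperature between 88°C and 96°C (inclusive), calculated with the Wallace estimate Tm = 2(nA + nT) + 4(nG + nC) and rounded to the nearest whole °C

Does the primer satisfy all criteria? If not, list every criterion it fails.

Base counts: A=5, T=5, G=11, C=7 (length 28).
homopolymer run: longest run = 3 ✓
GC clamp: 3' end CGG has 3 G/C ✓
Tm: Tm = 2·10 + 4·18 = 92°C ✓

Meets all criteria.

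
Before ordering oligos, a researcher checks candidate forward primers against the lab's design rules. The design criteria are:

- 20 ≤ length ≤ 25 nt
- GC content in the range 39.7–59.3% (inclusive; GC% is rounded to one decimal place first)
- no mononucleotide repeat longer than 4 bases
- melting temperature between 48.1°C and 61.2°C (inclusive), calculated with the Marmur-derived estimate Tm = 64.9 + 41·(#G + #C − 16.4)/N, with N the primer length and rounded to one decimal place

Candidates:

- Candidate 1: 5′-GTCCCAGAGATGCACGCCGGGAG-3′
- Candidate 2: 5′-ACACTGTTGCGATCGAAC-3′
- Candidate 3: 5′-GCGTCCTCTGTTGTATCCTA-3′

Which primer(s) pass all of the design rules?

Candidate 1 (23 nt, A=5 T=2 G=9 C=7): length 23 ✓; GC 16/23 = 69.6%, outside 39.7–59.3% ✗; longest run = 3 ✓; Tm = 64.9 + 41·(16 − 16.4)/23 = 64.2°C, outside 48.1–61.2°C ✗ — fails.
Candidate 2 (18 nt, A=5 T=4 G=4 C=5): length 18, outside 20–25 ✗; GC 9/18 = 50.0% ✓; longest run = 2 ✓; Tm = 64.9 + 41·(9 − 16.4)/18 = 48.0°C, outside 48.1–61.2°C ✗ — fails.
Candidate 3 (20 nt, A=2 T=8 G=4 C=6): length 20 ✓; GC 10/20 = 50.0% ✓; longest run = 2 ✓; Tm = 64.9 + 41·(10 − 16.4)/20 = 51.8°C ✓ — passes.

Candidate 3 only.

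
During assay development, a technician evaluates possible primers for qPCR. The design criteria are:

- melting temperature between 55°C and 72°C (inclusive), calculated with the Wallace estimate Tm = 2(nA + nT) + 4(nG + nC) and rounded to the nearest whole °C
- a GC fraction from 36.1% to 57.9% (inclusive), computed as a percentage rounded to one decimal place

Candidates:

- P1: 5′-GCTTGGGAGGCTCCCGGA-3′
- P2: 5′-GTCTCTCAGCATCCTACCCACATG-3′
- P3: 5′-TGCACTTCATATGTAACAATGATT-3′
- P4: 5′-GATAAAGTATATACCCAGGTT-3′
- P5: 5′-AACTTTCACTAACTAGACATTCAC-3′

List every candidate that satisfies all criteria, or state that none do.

None of the candidates satisfy all criteria.

P1 (18 nt, A=2 T=3 G=8 C=5): Tm = 2·5 + 4·13 = 62°C ✓; GC 13/18 = 72.2%, outside 36.1–57.9% ✗ — fails.
P2 (24 nt, A=5 T=6 G=3 C=10): Tm = 2·11 + 4·13 = 74°C, outside 55–72°C ✗; GC 13/24 = 54.2% ✓ — fails.
P3 (24 nt, A=8 T=9 G=3 C=4): Tm = 2·17 + 4·7 = 62°C ✓; GC 7/24 = 29.2%, outside 36.1–57.9% ✗ — fails.
P4 (21 nt, A=8 T=6 G=4 C=3): Tm = 2·14 + 4·7 = 56°C ✓; GC 7/21 = 33.3%, outside 36.1–57.9% ✗ — fails.
P5 (24 nt, A=9 T=7 G=1 C=7): Tm = 2·16 + 4·8 = 64°C ✓; GC 8/24 = 33.3%, outside 36.1–57.9% ✗ — fails.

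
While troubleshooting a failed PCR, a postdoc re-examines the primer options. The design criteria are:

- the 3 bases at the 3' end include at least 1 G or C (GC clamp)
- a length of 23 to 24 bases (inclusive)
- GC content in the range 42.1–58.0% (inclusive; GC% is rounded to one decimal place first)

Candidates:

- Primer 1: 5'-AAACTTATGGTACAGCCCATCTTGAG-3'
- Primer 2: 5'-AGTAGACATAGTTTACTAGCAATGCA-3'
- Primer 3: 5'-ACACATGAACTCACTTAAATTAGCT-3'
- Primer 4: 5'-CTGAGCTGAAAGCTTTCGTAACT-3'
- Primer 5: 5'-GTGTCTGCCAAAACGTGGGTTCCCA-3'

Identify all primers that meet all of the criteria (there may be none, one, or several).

Primer 1 (26 nt, A=8 T=7 G=5 C=6): 3' end GAG has 2 G/C ✓; length 26, outside 23–24 ✗; GC 11/26 = 42.3% ✓ — fails.
Primer 2 (26 nt, A=10 T=7 G=5 C=4): 3' end GCA has 2 G/C ✓; length 26, outside 23–24 ✗; GC 9/26 = 34.6%, outside 42.1–58.0% ✗ — fails.
Primer 3 (25 nt, A=10 T=7 G=2 C=6): 3' end GCT has 2 G/C ✓; length 25, outside 23–24 ✗; GC 8/25 = 32.0%, outside 42.1–58.0% ✗ — fails.
Primer 4 (23 nt, A=6 T=7 G=5 C=5): 3' end ACT has 1 G/C ✓; length 23 ✓; GC 10/23 = 43.5% ✓ — passes.
Primer 5 (25 nt, A=5 T=6 G=7 C=7): 3' end CCA has 2 G/C ✓; length 25, outside 23–24 ✗; GC 14/25 = 56.0% ✓ — fails.

Primer 4 only.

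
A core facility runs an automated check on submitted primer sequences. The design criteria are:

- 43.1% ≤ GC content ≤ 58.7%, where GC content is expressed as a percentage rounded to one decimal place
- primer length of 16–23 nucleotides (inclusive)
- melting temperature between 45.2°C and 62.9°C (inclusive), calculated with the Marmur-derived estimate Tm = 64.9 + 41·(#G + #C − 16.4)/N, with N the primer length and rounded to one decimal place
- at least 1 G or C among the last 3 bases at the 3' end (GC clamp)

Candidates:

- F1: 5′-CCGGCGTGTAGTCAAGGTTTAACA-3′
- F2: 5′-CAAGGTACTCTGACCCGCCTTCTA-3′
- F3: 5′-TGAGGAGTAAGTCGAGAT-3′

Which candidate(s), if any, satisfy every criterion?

F3 only.

F1 (24 nt, A=6 T=6 G=7 C=5): GC 12/24 = 50.0% ✓; length 24, outside 16–23 ✗; Tm = 64.9 + 41·(12 − 16.4)/24 = 57.4°C ✓; 3' end ACA has 1 G/C ✓ — fails.
F2 (24 nt, A=5 T=6 G=4 C=9): GC 13/24 = 54.2% ✓; length 24, outside 16–23 ✗; Tm = 64.9 + 41·(13 − 16.4)/24 = 59.1°C ✓; 3' end CTA has 1 G/C ✓ — fails.
F3 (18 nt, A=6 T=4 G=7 C=1): GC 8/18 = 44.4% ✓; length 18 ✓; Tm = 64.9 + 41·(8 − 16.4)/18 = 45.8°C ✓; 3' end GAT has 1 G/C ✓ — passes.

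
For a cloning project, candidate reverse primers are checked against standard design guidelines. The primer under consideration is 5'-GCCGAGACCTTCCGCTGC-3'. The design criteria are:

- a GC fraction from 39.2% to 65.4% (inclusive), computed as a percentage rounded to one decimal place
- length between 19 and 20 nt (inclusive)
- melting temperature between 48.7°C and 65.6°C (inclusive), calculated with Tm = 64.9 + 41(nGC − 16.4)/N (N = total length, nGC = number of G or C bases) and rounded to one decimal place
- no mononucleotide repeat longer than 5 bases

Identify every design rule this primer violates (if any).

Base counts: A=2, T=3, G=5, C=8 (length 18).
GC content: GC 13/18 = 72.2%, outside 39.2–65.4% ✗
length: length 18, outside 19–20 ✗
Tm: Tm = 64.9 + 41·(13 − 16.4)/18 = 57.2°C ✓
homopolymer run: longest run = 2 ✓

Fails: GC content, length.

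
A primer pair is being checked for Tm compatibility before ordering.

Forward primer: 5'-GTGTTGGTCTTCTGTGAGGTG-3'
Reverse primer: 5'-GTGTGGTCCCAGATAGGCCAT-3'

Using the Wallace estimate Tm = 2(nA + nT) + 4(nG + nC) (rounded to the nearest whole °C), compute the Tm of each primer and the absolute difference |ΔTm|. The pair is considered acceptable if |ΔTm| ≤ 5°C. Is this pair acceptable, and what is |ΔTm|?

|ΔTm| = 2°C; the pair is acceptable.

Forward: A=1 T=9 G=9 C=2 → Tm = 2·10 + 4·11 = 64°C.
Reverse: A=4 T=5 G=7 C=5 → Tm = 2·9 + 4·12 = 66°C.
|ΔTm| = |64 − 66| = 2°C, ≤ 5°C.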